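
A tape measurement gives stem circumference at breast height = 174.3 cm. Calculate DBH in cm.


Formula: DBH = C / pi
DBH = 174.3 / pi
pi = 3.14159...
DBH = 55.5 cm

55.5


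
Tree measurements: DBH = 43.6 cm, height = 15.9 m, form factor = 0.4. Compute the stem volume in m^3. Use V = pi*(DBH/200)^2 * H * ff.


Formula: V = pi * (DBH/200)^2 * H * ff
Radius = DBH/200 = 43.6/200 = 0.218 m
Radius^2 = 0.218^2 = 0.047524 m^2
V = pi * 0.047524 * 15.9 * 0.4
V = 0.95 m^3

0.95


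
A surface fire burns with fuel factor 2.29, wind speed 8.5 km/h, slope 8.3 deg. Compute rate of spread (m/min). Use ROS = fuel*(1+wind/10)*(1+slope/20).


Formula: ROS = fuel * (1 + wind/10) * (1 + slope/20)
Wind factor = 1 + 8.5/10 = 1.85
Slope factor = 1 + 8.3/20 = 1.415
ROS = 2.29 * 1.85 * 1.415 = 5.99 m/min

5.99


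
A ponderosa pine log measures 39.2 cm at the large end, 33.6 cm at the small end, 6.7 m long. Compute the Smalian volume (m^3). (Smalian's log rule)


Smalian: V = (A1 + A2)/2 * L,  A = pi*(D/200)^2
A1 = pi*(39.2/200)^2 = 0.120687 m^2
A2 = pi*(33.6/200)^2 = 0.088668 m^2
V = (0.120687+0.088668)/2*6.7 = 0.7013 m^3

0.7013


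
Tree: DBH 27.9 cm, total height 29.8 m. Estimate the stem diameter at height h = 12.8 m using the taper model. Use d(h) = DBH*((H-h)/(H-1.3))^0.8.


Taper: d(h) = DBH * ((H - h) / (H - 1.3))^0.8
Numerator = H - h = 29.8 - 12.8 = 17.0 m
Denominator = H - 1.3 = 29.8 - 1.3 = 28.5 m
Ratio = 17.0 / 28.5 = 0.59649
d = 27.9 * 0.59649^0.8 = 18.5 cm

18.5


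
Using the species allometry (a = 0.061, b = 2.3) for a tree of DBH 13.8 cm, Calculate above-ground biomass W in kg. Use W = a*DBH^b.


Formula: W = a * DBH^b  (allometric power law)
DBH^b = 13.8^2.3 = 418.5255
W = 0.061 * 418.5255 = 25.5 kg

25.5


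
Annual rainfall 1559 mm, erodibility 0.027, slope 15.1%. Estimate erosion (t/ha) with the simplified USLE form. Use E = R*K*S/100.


Formula: E = R * K * S / 100  (simplified USLE)
R * K = 1559 * 0.027 = 42.093
E = 42.093 * 15.1 / 100 = 6.36 t/ha

6.36


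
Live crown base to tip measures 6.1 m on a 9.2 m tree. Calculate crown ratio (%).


Formula: Crown Ratio = (Crown Length / Total Height) * 100
CR = (6.1 m / 9.2 m) * 100
CR = 0.663 * 100 = 66.3%

66.3


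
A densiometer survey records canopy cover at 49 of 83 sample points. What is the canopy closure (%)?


Formula: Canopy closure = covered points / total points * 100
Closure = 49 / 83 * 100
Closure = 0.5904 * 100 = 59.0%

59.0


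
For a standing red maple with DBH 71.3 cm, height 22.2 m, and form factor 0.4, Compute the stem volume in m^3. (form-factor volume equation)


Formula: V = pi * (DBH/200)^2 * H * ff
Radius = DBH/200 = 71.3/200 = 0.3565 m
Radius^2 = 0.3565^2 = 0.12709225 m^2
V = pi * 0.12709225 * 22.2 * 0.4
V = 3.546 m^3

3.546


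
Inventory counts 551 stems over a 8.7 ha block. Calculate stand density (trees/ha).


Formula: Stand Density = N_trees / Area_ha
Density = 551 trees / 8.7 ha
Density = 63 trees/ha

63


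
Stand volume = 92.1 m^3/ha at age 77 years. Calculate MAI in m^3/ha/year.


Formula: MAI = Total Volume / Stand Age
MAI = 92.1 m^3/ha / 77 years
MAI = 1.2 m^3/ha/year

1.2


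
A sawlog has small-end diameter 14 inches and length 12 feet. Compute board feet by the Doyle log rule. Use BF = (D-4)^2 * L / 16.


Doyle: BF = (D - 4)^2 * L / 16
Adjusted diameter = 14 - 4 = 10 in
(D-4)^2 = 10^2 = 100
BF = 100 * 12 / 16 = 75 BF

75


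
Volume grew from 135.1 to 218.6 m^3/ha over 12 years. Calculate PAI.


Formula: PAI = (V_T2 - V_T1) / (T2 - T1)
Volume increment = 218.6 - 135.1 = 83.5 m^3/ha
PAI = 83.5 / 12 = 6.96 m^3/ha/year

6.96


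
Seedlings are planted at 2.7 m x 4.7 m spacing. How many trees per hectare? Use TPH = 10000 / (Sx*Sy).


Formula: TPH = 10000 m^2/ha / (spacing_x * spacing_y)
Area per tree = 2.7 m * 4.7 m = 12.69 m^2
TPH = 10000 / 12.69 = 788 trees/ha

788


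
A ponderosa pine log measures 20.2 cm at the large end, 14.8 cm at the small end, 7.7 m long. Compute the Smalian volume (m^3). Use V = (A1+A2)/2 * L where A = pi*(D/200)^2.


Smalian: V = (A1 + A2)/2 * L,  A = pi*(D/200)^2
A1 = pi*(20.2/200)^2 = 0.032047 m^2
A2 = pi*(14.8/200)^2 = 0.017203 m^2
V = (0.032047+0.017203)/2*7.7 = 0.1896 m^3

0.1896


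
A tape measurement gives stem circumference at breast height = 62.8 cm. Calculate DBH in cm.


Formula: DBH = C / pi
DBH = 62.8 / pi
pi = 3.14159...
DBH = 20.0 cm

20.0


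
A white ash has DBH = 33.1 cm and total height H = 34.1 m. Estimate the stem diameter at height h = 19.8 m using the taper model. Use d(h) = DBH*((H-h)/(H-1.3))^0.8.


Taper: d(h) = DBH * ((H - h) / (H - 1.3))^0.8
Numerator = H - h = 34.1 - 19.8 = 14.3 m
Denominator = H - 1.3 = 34.1 - 1.3 = 32.8 m
Ratio = 14.3 / 32.8 = 0.43598
d = 33.1 * 0.43598^0.8 = 17.0 cm

17.0


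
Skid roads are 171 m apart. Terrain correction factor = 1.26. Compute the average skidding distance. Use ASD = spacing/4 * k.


Formula: ASD = (spacing / 4) * correction
Uncorrected distance = spacing / 4 = 171 / 4 = 42.75 m
ASD = 42.75 * 1.26 = 54 m

54


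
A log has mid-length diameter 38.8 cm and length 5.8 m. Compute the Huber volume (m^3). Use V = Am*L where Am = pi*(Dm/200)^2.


Huber: V = Am * L,  Am = pi*(Dm/200)^2
Am = pi*(38.8/200)^2 = 0.118237 m^2
V = 0.118237*5.8 = 0.6858 m^3

0.6858


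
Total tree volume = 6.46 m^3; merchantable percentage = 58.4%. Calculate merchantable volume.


Formula: MV = V_total * (merchantable_pct / 100)
Merchantable fraction = 58.4% / 100 = 0.584
MV = 6.46 m^3 * 0.584 = 3.773 m^3

3.773


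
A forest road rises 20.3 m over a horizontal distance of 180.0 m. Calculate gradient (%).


Formula: Gradient = rise / run * 100
Gradient = 20.3 / 180.0 * 100 = 11.3%

11.3


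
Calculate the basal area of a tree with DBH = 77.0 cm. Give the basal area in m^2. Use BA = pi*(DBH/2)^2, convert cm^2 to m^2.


Formula: BA = pi * (DBH/2)^2 / 10000  (cm^2 to m^2)
Radius = DBH/2 = 77.0/2 = 38.5 cm
BA = pi * 38.5^2 / 10000
   = 4656.6257 cm^2 / 10000
   = 0.4657 m^2

0.4657


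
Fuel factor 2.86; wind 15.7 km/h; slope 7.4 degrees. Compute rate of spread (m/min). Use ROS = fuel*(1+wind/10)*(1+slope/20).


Formula: ROS = fuel * (1 + wind/10) * (1 + slope/20)
Wind factor = 1 + 15.7/10 = 2.57
Slope factor = 1 + 7.4/20 = 1.37
ROS = 2.86 * 2.57 * 1.37 = 10.07 m/min

10.07


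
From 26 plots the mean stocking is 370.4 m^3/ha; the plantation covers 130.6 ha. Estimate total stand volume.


Formula: Total Volume = Mean Volume per ha * Total Area
Total Volume = 370.4 m^3/ha * 130.6 ha
Total Volume = 48374 m^3

48374


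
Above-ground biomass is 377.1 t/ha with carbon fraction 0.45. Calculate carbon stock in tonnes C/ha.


Formula: Carbon Stock = Biomass * Carbon Fraction
C = 377.1 t/ha * 0.45
C = 169.7 t C/ha

169.7


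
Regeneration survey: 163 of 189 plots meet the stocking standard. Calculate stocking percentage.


Formula: Stocking % = stocked plots / total plots * 100
Stocking = 163 / 189 * 100
Stocking = 0.8624 * 100 = 86.2%

86.2


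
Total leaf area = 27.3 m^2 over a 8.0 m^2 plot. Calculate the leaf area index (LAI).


Formula: LAI = total leaf area / ground area  (dimensionless)
LAI = 27.3 m^2 / 8.0 m^2
LAI = 3.41

3.41


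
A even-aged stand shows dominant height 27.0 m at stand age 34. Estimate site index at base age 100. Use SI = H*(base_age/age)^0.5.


Formula: SI = H_dom * (base_age / age)^0.5
Age ratio = 100 / 34 = 2.94118
sqrt(age_ratio) = 1.71499
SI = 27.0 * 1.71499 = 46.3 m

46.3


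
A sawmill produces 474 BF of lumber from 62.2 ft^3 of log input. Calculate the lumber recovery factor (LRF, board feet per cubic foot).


Formula: LRF = Lumber Output (BF) / Log Input (ft^3)
LRF = 474 BF / 62.2 ft^3
LRF = 7.62 BF/ft^3

7.62


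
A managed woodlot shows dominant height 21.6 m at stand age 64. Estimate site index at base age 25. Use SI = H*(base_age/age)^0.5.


Formula: SI = H_dom * (base_age / age)^0.5
Age ratio = 25 / 64 = 0.39062
sqrt(age_ratio) = 0.625
SI = 21.6 * 0.625 = 13.5 m

13.5


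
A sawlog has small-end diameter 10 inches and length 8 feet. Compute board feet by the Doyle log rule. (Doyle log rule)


Doyle: BF = (D - 4)^2 * L / 16
Adjusted diameter = 10 - 4 = 6 in
(D-4)^2 = 6^2 = 36
BF = 36 * 8 / 16 = 18 BF

18


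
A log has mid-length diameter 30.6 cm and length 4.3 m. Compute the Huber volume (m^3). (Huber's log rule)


Huber: V = Am * L,  Am = pi*(Dm/200)^2
Am = pi*(30.6/200)^2 = 0.073542 m^2
V = 0.073542*4.3 = 0.3162 m^3

0.3162


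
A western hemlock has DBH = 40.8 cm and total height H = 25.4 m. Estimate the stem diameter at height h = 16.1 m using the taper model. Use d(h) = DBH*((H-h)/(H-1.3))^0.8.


Taper: d(h) = DBH * ((H - h) / (H - 1.3))^0.8
Numerator = H - h = 25.4 - 16.1 = 9.3 m
Denominator = H - 1.3 = 25.4 - 1.3 = 24.1 m
Ratio = 9.3 / 24.1 = 0.38589
d = 40.8 * 0.38589^0.8 = 19.0 cm

19.0


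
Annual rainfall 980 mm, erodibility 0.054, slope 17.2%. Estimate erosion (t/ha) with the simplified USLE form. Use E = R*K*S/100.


Formula: E = R * K * S / 100  (simplified USLE)
R * K = 980 * 0.054 = 52.92
E = 52.92 * 17.2 / 100 = 9.1 t/ha

9.1


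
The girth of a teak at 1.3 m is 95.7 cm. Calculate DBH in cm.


Formula: DBH = C / pi
DBH = 95.7 / pi
pi = 3.14159...
DBH = 30.5 cm

30.5


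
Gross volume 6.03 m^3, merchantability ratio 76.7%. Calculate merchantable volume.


Formula: MV = V_total * (merchantable_pct / 100)
Merchantable fraction = 76.7% / 100 = 0.767
MV = 6.03 m^3 * 0.767 = 4.625 m^3

4.625


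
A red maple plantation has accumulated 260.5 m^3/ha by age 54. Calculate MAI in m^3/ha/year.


Formula: MAI = Total Volume / Stand Age
MAI = 260.5 m^3/ha / 54 years
MAI = 4.82 m^3/ha/year

4.82


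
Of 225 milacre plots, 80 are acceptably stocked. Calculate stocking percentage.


Formula: Stocking % = stocked plots / total plots * 100
Stocking = 80 / 225 * 100
Stocking = 0.3556 * 100 = 35.6%

35.6


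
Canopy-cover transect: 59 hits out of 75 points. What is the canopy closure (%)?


Formula: Canopy closure = covered points / total points * 100
Closure = 59 / 75 * 100
Closure = 0.7867 * 100 = 78.7%

78.7


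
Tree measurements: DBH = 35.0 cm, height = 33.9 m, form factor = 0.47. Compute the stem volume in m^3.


Formula: V = pi * (DBH/200)^2 * H * ff
Radius = DBH/200 = 35.0/200 = 0.175 m
Radius^2 = 0.175^2 = 0.030625 m^2
V = pi * 0.030625 * 33.9 * 0.47
V = 1.533 m^3

1.533


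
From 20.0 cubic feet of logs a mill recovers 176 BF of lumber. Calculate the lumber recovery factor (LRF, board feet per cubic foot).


Formula: LRF = Lumber Output (BF) / Log Input (ft^3)
LRF = 176 BF / 20.0 ft^3
LRF = 8.8 BF/ft^3

8.8


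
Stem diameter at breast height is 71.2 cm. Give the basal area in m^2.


Formula: BA = pi * (DBH/2)^2 / 10000  (cm^2 to m^2)
Radius = DBH/2 = 71.2/2 = 35.6 cm
BA = pi * 35.6^2 / 10000
   = 3981.5289 cm^2 / 10000
   = 0.3982 m^2

0.3982


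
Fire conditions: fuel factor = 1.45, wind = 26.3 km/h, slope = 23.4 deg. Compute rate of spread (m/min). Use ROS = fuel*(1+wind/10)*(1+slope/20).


Formula: ROS = fuel * (1 + wind/10) * (1 + slope/20)
Wind factor = 1 + 26.3/10 = 3.63
Slope factor = 1 + 23.4/20 = 2.17
ROS = 1.45 * 3.63 * 2.17 = 11.42 m/min

11.42


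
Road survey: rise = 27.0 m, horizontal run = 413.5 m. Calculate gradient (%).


Formula: Gradient = rise / run * 100
Gradient = 27.0 / 413.5 * 100 = 6.5%

6.5


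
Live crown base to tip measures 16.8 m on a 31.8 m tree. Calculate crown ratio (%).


Formula: Crown Ratio = (Crown Length / Total Height) * 100
CR = (16.8 m / 31.8 m) * 100
CR = 0.5283 * 100 = 52.8%

52.8


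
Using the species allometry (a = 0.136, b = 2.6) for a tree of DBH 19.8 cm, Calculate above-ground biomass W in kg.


Formula: W = a * DBH^b  (allometric power law)
DBH^b = 19.8^2.6 = 2351.4161
W = 0.136 * 2351.4161 = 319.8 kg

319.8


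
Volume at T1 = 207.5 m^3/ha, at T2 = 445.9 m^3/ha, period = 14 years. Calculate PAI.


Formula: PAI = (V_T2 - V_T1) / (T2 - T1)
Volume increment = 445.9 - 207.5 = 238.4 m^3/ha
PAI = 238.4 / 14 = 17.03 m^3/ha/year

17.03


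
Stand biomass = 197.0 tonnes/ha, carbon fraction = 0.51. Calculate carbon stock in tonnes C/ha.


Formula: Carbon Stock = Biomass * Carbon Fraction
C = 197.0 t/ha * 0.51
C = 100.5 t C/ha

100.5


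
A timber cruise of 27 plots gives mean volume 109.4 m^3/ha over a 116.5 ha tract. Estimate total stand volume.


Formula: Total Volume = Mean Volume per ha * Total Area
Total Volume = 109.4 m^3/ha * 116.5 ha
Total Volume = 12745 m^3

12745


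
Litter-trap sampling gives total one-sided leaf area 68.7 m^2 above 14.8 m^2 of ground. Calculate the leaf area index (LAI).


Formula: LAI = total leaf area / ground area  (dimensionless)
LAI = 68.7 m^2 / 14.8 m^2
LAI = 4.64

4.64


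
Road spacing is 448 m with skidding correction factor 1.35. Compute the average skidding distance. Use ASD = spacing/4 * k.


Formula: ASD = (spacing / 4) * correction
Uncorrected distance = spacing / 4 = 448 / 4 = 112 m
ASD = 112 * 1.35 = 151 m

151


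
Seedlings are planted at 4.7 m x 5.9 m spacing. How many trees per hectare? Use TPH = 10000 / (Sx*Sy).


Formula: TPH = 10000 m^2/ha / (spacing_x * spacing_y)
Area per tree = 4.7 m * 5.9 m = 27.73 m^2
TPH = 10000 / 27.73 = 361 trees/ha

361


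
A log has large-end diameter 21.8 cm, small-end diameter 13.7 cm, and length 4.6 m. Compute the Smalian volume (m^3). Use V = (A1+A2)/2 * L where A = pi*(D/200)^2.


Smalian: V = (A1 + A2)/2 * L,  A = pi*(D/200)^2
A1 = pi*(21.8/200)^2 = 0.037325 m^2
A2 = pi*(13.7/200)^2 = 0.014741 m^2
V = (0.037325+0.014741)/2*4.6 = 0.1198 m^3

0.1198


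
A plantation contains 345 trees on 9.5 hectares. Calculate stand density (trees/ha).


Formula: Stand Density = N_trees / Area_ha
Density = 345 trees / 9.5 ha
Density = 36 trees/ha

36


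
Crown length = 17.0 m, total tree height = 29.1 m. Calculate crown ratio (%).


Formula: Crown Ratio = (Crown Length / Total Height) * 100
CR = (17.0 m / 29.1 m) * 100
CR = 0.5842 * 100 = 58.4%

58.4


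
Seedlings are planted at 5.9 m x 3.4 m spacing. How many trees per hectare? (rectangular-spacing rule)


Formula: TPH = 10000 m^2/ha / (spacing_x * spacing_y)
Area per tree = 5.9 m * 3.4 m = 20.06 m^2
TPH = 10000 / 20.06 = 499 trees/ha

499


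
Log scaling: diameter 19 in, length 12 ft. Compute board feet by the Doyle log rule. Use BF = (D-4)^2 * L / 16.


Doyle: BF = (D - 4)^2 * L / 16
Adjusted diameter = 19 - 4 = 15 in
(D-4)^2 = 15^2 = 225
BF = 225 * 12 / 16 = 169 BF

169


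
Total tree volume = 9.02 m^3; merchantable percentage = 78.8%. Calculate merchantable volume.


Formula: MV = V_total * (merchantable_pct / 100)
Merchantable fraction = 78.8% / 100 = 0.788
MV = 9.02 m^3 * 0.788 = 7.108 m^3

7.108


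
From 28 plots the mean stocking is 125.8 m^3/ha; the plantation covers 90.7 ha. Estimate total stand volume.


Formula: Total Volume = Mean Volume per ha * Total Area
Total Volume = 125.8 m^3/ha * 90.7 ha
Total Volume = 11410 m^3

11410


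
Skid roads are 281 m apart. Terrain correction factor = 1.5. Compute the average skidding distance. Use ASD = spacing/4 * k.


Formula: ASD = (spacing / 4) * correction
Uncorrected distance = spacing / 4 = 281 / 4 = 70.25 m
ASD = 70.25 * 1.5 = 105 m

105


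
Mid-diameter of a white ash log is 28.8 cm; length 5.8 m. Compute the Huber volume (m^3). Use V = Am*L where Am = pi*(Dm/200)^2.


Huber: V = Am * L,  Am = pi*(Dm/200)^2
Am = pi*(28.8/200)^2 = 0.065144 m^2
V = 0.065144*5.8 = 0.3778 m^3

0.3778


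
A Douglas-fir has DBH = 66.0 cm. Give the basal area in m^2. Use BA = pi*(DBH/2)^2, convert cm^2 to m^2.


Formula: BA = pi * (DBH/2)^2 / 10000  (cm^2 to m^2)
Radius = DBH/2 = 66.0/2 = 33.0 cm
BA = pi * 33.0^2 / 10000
   = 3421.1944 cm^2 / 10000
   = 0.3421 m^2

0.3421


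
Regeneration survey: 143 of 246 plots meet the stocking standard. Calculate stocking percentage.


Formula: Stocking % = stocked plots / total plots * 100
Stocking = 143 / 246 * 100
Stocking = 0.5813 * 100 = 58.1%

58.1


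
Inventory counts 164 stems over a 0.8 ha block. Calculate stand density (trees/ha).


Formula: Stand Density = N_trees / Area_ha
Density = 164 trees / 0.8 ha
Density = 205 trees/ha

205


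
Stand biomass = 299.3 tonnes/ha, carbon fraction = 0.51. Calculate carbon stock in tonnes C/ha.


Formula: Carbon Stock = Biomass * Carbon Fraction
C = 299.3 t/ha * 0.51
C = 152.6 t C/ha

152.6


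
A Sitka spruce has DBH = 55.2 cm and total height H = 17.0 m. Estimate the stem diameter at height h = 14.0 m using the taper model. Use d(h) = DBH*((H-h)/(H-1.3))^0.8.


Taper: d(h) = DBH * ((H - h) / (H - 1.3))^0.8
Numerator = H - h = 17.0 - 14.0 = 3.0 m
Denominator = H - 1.3 = 17.0 - 1.3 = 15.7 m
Ratio = 3.0 / 15.7 = 0.19108
d = 55.2 * 0.19108^0.8 = 14.7 cm

14.7


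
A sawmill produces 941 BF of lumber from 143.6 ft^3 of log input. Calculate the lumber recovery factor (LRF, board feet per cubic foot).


Formula: LRF = Lumber Output (BF) / Log Input (ft^3)
LRF = 941 BF / 143.6 ft^3
LRF = 6.55 BF/ft^3

6.55


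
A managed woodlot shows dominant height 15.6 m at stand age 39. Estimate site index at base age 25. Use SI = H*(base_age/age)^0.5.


Formula: SI = H_dom * (base_age / age)^0.5
Age ratio = 25 / 39 = 0.64103
sqrt(age_ratio) = 0.80064
SI = 15.6 * 0.80064 = 12.5 m

12.5


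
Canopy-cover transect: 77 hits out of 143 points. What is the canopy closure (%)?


Formula: Canopy closure = covered points / total points * 100
Closure = 77 / 143 * 100
Closure = 0.5385 * 100 = 53.8%

53.8


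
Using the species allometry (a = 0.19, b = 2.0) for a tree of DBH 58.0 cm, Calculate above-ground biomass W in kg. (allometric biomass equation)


Formula: W = a * DBH^b  (allometric power law)
DBH^b = 58.0^2.0 = 3364.0
W = 0.19 * 3364.0 = 639.2 kg

639.2


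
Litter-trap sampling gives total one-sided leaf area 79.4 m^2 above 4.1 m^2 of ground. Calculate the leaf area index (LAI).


Formula: LAI = total leaf area / ground area  (dimensionless)
LAI = 79.4 m^2 / 4.1 m^2
LAI = 19.37

19.37


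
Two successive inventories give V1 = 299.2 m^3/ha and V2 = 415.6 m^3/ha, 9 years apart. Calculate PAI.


Formula: PAI = (V_T2 - V_T1) / (T2 - T1)
Volume increment = 415.6 - 299.2 = 116.4 m^3/ha
PAI = 116.4 / 9 = 12.93 m^3/ha/year

12.93


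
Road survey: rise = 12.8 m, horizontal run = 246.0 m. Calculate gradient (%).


Formula: Gradient = rise / run * 100
Gradient = 12.8 / 246.0 * 100 = 5.2%

5.2


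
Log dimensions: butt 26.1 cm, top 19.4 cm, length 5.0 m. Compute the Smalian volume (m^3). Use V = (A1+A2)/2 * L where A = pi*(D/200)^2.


Smalian: V = (A1 + A2)/2 * L,  A = pi*(D/200)^2
A1 = pi*(26.1/200)^2 = 0.053502 m^2
A2 = pi*(19.4/200)^2 = 0.029559 m^2
V = (0.053502+0.029559)/2*5.0 = 0.2077 m^3

0.2077


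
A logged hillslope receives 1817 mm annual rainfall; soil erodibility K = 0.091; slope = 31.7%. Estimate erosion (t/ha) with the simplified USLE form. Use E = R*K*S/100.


Formula: E = R * K * S / 100  (simplified USLE)
R * K = 1817 * 0.091 = 165.347
E = 165.347 * 31.7 / 100 = 52.41 t/ha

52.41


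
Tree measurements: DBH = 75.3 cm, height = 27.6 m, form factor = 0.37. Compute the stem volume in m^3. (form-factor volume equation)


Formula: V = pi * (DBH/200)^2 * H * ff
Radius = DBH/200 = 75.3/200 = 0.3765 m
Radius^2 = 0.3765^2 = 0.14175225 m^2
V = pi * 0.14175225 * 27.6 * 0.37
V = 4.548 m^3

4.548


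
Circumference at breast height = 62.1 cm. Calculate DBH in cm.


Formula: DBH = C / pi
DBH = 62.1 / pi
pi = 3.14159...
DBH = 19.8 cm

19.8


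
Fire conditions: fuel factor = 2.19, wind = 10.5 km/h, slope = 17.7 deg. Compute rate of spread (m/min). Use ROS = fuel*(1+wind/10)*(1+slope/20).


Formula: ROS = fuel * (1 + wind/10) * (1 + slope/20)
Wind factor = 1 + 10.5/10 = 2.05
Slope factor = 1 + 17.7/20 = 1.885
ROS = 2.19 * 2.05 * 1.885 = 8.46 m/min

8.46


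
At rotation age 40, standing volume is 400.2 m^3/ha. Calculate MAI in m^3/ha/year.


Formula: MAI = Total Volume / Stand Age
MAI = 400.2 m^3/ha / 40 years
MAI = 10.01 m^3/ha/year

10.01


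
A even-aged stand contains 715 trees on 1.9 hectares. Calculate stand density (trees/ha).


Formula: Stand Density = N_trees / Area_ha
Density = 715 trees / 1.9 ha
Density = 376 trees/ha

376


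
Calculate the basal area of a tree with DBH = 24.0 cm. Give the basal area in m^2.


Formula: BA = pi * (DBH/2)^2 / 10000  (cm^2 to m^2)
Radius = DBH/2 = 24.0/2 = 12.0 cm
BA = pi * 12.0^2 / 10000
   = 452.3893 cm^2 / 10000
   = 0.0452 m^2

0.0452


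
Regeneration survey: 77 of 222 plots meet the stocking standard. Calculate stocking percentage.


Formula: Stocking % = stocked plots / total plots * 100
Stocking = 77 / 222 * 100
Stocking = 0.3468 * 100 = 34.7%

34.7


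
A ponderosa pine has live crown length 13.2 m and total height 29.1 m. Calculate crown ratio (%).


Formula: Crown Ratio = (Crown Length / Total Height) * 100
CR = (13.2 m / 29.1 m) * 100
CR = 0.4536 * 100 = 45.4%

45.4


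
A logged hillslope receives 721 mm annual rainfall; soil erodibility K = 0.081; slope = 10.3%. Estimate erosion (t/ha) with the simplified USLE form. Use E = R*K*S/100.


Formula: E = R * K * S / 100  (simplified USLE)
R * K = 721 * 0.081 = 58.401
E = 58.401 * 10.3 / 100 = 6.02 t/ha

6.02


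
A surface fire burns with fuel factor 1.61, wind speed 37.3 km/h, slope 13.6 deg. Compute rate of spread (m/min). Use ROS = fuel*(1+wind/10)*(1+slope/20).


Formula: ROS = fuel * (1 + wind/10) * (1 + slope/20)
Wind factor = 1 + 37.3/10 = 4.73
Slope factor = 1 + 13.6/20 = 1.68
ROS = 1.61 * 4.73 * 1.68 = 12.79 m/min

12.79


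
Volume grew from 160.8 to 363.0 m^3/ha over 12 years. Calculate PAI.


Formula: PAI = (V_T2 - V_T1) / (T2 - T1)
Volume increment = 363.0 - 160.8 = 202.2 m^3/ha
PAI = 202.2 / 12 = 16.85 m^3/ha/year

16.85


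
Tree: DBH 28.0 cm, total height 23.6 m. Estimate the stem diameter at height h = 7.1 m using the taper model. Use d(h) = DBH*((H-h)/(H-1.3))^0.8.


Taper: d(h) = DBH * ((H - h) / (H - 1.3))^0.8
Numerator = H - h = 23.6 - 7.1 = 16.5 m
Denominator = H - 1.3 = 23.6 - 1.3 = 22.3 m
Ratio = 16.5 / 22.3 = 0.73991
d = 28.0 * 0.73991^0.8 = 22.0 cm

22.0


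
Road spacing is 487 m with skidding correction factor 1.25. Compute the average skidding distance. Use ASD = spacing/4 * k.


Formula: ASD = (spacing / 4) * correction
Uncorrected distance = spacing / 4 = 487 / 4 = 121.75 m
ASD = 121.75 * 1.25 = 152 m

152


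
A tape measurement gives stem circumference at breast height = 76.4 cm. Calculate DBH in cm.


Formula: DBH = C / pi
DBH = 76.4 / pi
pi = 3.14159...
DBH = 24.3 cm

24.3


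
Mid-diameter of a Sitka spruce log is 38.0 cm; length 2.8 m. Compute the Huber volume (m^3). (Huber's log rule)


Huber: V = Am * L,  Am = pi*(Dm/200)^2
Am = pi*(38.0/200)^2 = 0.113411 m^2
V = 0.113411*2.8 = 0.3176 m^3

0.3176


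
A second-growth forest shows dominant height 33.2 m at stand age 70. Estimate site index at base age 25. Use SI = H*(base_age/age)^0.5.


Formula: SI = H_dom * (base_age / age)^0.5
Age ratio = 25 / 70 = 0.35714
sqrt(age_ratio) = 0.59761
SI = 33.2 * 0.59761 = 19.8 m

19.8


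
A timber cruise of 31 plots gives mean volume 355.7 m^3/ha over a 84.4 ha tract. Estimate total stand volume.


Formula: Total Volume = Mean Volume per ha * Total Area
Total Volume = 355.7 m^3/ha * 84.4 ha
Total Volume = 30021 m^3

30021


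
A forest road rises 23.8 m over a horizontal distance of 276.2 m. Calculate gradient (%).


Formula: Gradient = rise / run * 100
Gradient = 23.8 / 276.2 * 100 = 8.6%

8.6


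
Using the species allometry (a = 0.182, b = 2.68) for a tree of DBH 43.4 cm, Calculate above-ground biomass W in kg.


Formula: W = a * DBH^b  (allometric power law)
DBH^b = 43.4^2.68 = 24460.9024
W = 0.182 * 24460.9024 = 4451.9 kg

4451.9


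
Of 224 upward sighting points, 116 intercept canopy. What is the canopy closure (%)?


Formula: Canopy closure = covered points / total points * 100
Closure = 116 / 224 * 100
Closure = 0.5179 * 100 = 51.8%

51.8


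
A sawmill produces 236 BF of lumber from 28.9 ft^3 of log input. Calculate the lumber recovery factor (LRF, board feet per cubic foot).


Formula: LRF = Lumber Output (BF) / Log Input (ft^3)
LRF = 236 BF / 28.9 ft^3
LRF = 8.17 BF/ft^3

8.17


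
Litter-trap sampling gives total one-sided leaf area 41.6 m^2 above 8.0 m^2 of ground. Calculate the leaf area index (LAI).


Formula: LAI = total leaf area / ground area  (dimensionless)
LAI = 41.6 m^2 / 8.0 m^2
LAI = 5.2

5.2


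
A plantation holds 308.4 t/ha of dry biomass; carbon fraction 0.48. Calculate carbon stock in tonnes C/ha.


Formula: Carbon Stock = Biomass * Carbon Fraction
C = 308.4 t/ha * 0.48
C = 148.0 t C/ha

148.0


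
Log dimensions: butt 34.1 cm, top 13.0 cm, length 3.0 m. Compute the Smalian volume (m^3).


Smalian: V = (A1 + A2)/2 * L,  A = pi*(D/200)^2
A1 = pi*(34.1/200)^2 = 0.091327 m^2
A2 = pi*(13.0/200)^2 = 0.013273 m^2
V = (0.091327+0.013273)/2*3.0 = 0.1569 m^3

0.1569


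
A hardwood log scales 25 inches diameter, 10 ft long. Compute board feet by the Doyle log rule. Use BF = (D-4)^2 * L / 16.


Doyle: BF = (D - 4)^2 * L / 16
Adjusted diameter = 25 - 4 = 21 in
(D-4)^2 = 21^2 = 441
BF = 441 * 10 / 16 = 276 BF

276


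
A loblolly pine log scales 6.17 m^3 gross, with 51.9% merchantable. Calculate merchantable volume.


Formula: MV = V_total * (merchantable_pct / 100)
Merchantable fraction = 51.9% / 100 = 0.519
MV = 6.17 m^3 * 0.519 = 3.202 m^3

3.202


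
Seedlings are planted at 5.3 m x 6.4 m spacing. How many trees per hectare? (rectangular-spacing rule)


Formula: TPH = 10000 m^2/ha / (spacing_x * spacing_y)
Area per tree = 5.3 m * 6.4 m = 33.92 m^2
TPH = 10000 / 33.92 = 295 trees/ha

295


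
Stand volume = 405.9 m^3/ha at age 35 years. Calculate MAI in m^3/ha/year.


Formula: MAI = Total Volume / Stand Age
MAI = 405.9 m^3/ha / 35 years
MAI = 11.6 m^3/ha/year

11.6


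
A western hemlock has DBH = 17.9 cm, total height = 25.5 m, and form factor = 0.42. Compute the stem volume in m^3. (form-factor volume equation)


Formula: V = pi * (DBH/200)^2 * H * ff
Radius = DBH/200 = 17.9/200 = 0.0895 m
Radius^2 = 0.0895^2 = 0.00801025 m^2
V = pi * 0.00801025 * 25.5 * 0.42
V = 0.27 m^3

0.27


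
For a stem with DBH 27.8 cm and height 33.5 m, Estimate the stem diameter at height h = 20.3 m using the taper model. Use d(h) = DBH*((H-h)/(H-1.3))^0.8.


Taper: d(h) = DBH * ((H - h) / (H - 1.3))^0.8
Numerator = H - h = 33.5 - 20.3 = 13.2 m
Denominator = H - 1.3 = 33.5 - 1.3 = 32.2 m
Ratio = 13.2 / 32.2 = 0.40994
d = 27.8 * 0.40994^0.8 = 13.6 cm

13.6


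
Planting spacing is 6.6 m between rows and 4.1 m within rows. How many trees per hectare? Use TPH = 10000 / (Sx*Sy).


Formula: TPH = 10000 m^2/ha / (spacing_x * spacing_y)
Area per tree = 6.6 m * 4.1 m = 27.06 m^2
TPH = 10000 / 27.06 = 370 trees/ha

370


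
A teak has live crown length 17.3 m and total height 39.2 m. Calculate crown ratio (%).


Formula: Crown Ratio = (Crown Length / Total Height) * 100
CR = (17.3 m / 39.2 m) * 100
CR = 0.4413 * 100 = 44.1%

44.1


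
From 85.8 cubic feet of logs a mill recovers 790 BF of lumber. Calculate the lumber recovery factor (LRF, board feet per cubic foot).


Formula: LRF = Lumber Output (BF) / Log Input (ft^3)
LRF = 790 BF / 85.8 ft^3
LRF = 9.21 BF/ft^3

9.21


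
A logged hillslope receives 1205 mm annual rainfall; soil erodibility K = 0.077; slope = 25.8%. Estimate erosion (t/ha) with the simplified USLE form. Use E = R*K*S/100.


Formula: E = R * K * S / 100  (simplified USLE)
R * K = 1205 * 0.077 = 92.785
E = 92.785 * 25.8 / 100 = 23.94 t/ha

23.94


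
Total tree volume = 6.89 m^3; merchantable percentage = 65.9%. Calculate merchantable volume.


Formula: MV = V_total * (merchantable_pct / 100)
Merchantable fraction = 65.9% / 100 = 0.659
MV = 6.89 m^3 * 0.659 = 4.541 m^3

4.541


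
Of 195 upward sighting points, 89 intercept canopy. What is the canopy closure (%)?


Formula: Canopy closure = covered points / total points * 100
Closure = 89 / 195 * 100
Closure = 0.4564 * 100 = 45.6%

45.6


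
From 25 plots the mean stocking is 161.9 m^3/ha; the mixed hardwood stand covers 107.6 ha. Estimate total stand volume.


Formula: Total Volume = Mean Volume per ha * Total Area
Total Volume = 161.9 m^3/ha * 107.6 ha
Total Volume = 17420 m^3

17420


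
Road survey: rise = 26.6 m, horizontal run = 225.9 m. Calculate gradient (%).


Formula: Gradient = rise / run * 100
Gradient = 26.6 / 225.9 * 100 = 11.8%

11.8


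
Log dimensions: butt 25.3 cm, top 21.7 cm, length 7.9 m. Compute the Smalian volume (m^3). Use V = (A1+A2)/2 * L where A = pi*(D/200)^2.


Smalian: V = (A1 + A2)/2 * L,  A = pi*(D/200)^2
A1 = pi*(25.3/200)^2 = 0.050273 m^2
A2 = pi*(21.7/200)^2 = 0.036984 m^2
V = (0.050273+0.036984)/2*7.9 = 0.3447 m^3

0.3447


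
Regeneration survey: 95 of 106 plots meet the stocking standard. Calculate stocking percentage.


Formula: Stocking % = stocked plots / total plots * 100
Stocking = 95 / 106 * 100
Stocking = 0.8962 * 100 = 89.6%

89.6


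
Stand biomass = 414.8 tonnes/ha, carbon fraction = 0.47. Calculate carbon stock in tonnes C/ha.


Formula: Carbon Stock = Biomass * Carbon Fraction
C = 414.8 t/ha * 0.47
C = 195.0 t C/ha

195.0


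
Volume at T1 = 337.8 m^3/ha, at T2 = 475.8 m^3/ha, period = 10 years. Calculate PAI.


Formula: PAI = (V_T2 - V_T1) / (T2 - T1)
Volume increment = 475.8 - 337.8 = 138.0 m^3/ha
PAI = 138.0 / 10 = 13.8 m^3/ha/year

13.8


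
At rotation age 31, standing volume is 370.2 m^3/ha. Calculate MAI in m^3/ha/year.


Formula: MAI = Total Volume / Stand Age
MAI = 370.2 m^3/ha / 31 years
MAI = 11.94 m^3/ha/year

11.94


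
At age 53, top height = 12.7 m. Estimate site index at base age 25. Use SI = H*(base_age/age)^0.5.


Formula: SI = H_dom * (base_age / age)^0.5
Age ratio = 25 / 53 = 0.4717
sqrt(age_ratio) = 0.6868
SI = 12.7 * 0.6868 = 8.7 m

8.7


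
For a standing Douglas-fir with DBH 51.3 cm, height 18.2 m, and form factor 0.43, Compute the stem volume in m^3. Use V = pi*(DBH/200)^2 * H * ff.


Formula: V = pi * (DBH/200)^2 * H * ff
Radius = DBH/200 = 51.3/200 = 0.2565 m
Radius^2 = 0.2565^2 = 0.06579225 m^2
V = pi * 0.06579225 * 18.2 * 0.43
V = 1.618 m^3

1.618


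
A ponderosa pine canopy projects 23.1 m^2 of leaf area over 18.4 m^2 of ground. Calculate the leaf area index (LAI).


Formula: LAI = total leaf area / ground area  (dimensionless)
LAI = 23.1 m^2 / 18.4 m^2
LAI = 1.26

1.26


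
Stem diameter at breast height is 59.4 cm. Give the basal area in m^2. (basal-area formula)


Formula: BA = pi * (DBH/2)^2 / 10000  (cm^2 to m^2)
Radius = DBH/2 = 59.4/2 = 29.7 cm
BA = pi * 29.7^2 / 10000
   = 2771.1675 cm^2 / 10000
   = 0.2771 m^2

0.2771


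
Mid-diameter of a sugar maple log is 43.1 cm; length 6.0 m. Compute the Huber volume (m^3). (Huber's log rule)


Huber: V = Am * L,  Am = pi*(Dm/200)^2
Am = pi*(43.1/200)^2 = 0.145896 m^2
V = 0.145896*6.0 = 0.8754 m^3

0.8754


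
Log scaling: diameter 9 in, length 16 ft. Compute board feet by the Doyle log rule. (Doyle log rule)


Doyle: BF = (D - 4)^2 * L / 16
Adjusted diameter = 9 - 4 = 5 in
(D-4)^2 = 5^2 = 25
BF = 25 * 16 / 16 = 25 BF

25


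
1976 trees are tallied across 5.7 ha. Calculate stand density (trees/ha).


Formula: Stand Density = N_trees / Area_ha
Density = 1976 trees / 5.7 ha
Density = 347 trees/ha

347


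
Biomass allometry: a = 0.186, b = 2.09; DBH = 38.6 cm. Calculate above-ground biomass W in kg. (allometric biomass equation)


Formula: W = a * DBH^b  (allometric power law)
DBH^b = 38.6^2.09 = 2069.9863
W = 0.186 * 2069.9863 = 385.0 kg

385.0


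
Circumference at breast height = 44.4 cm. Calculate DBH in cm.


Formula: DBH = C / pi
DBH = 44.4 / pi
pi = 3.14159...
DBH = 14.1 cm

14.1


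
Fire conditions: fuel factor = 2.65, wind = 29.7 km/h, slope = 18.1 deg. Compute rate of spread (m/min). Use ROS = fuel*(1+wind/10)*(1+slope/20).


Formula: ROS = fuel * (1 + wind/10) * (1 + slope/20)
Wind factor = 1 + 29.7/10 = 3.97
Slope factor = 1 + 18.1/20 = 1.905
ROS = 2.65 * 3.97 * 1.905 = 20.04 m/min

20.04


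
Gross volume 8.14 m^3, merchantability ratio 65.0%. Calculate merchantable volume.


Formula: MV = V_total * (merchantable_pct / 100)
Merchantable fraction = 65.0% / 100 = 0.65
MV = 8.14 m^3 * 0.65 = 5.291 m^3

5.291


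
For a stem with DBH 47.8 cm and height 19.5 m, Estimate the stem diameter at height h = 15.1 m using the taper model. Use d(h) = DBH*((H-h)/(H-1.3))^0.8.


Taper: d(h) = DBH * ((H - h) / (H - 1.3))^0.8
Numerator = H - h = 19.5 - 15.1 = 4.4 m
Denominator = H - 1.3 = 19.5 - 1.3 = 18.2 m
Ratio = 4.4 / 18.2 = 0.24176
d = 47.8 * 0.24176^0.8 = 15.4 cm

15.4


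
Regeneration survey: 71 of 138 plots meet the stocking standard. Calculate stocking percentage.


Formula: Stocking % = stocked plots / total plots * 100
Stocking = 71 / 138 * 100
Stocking = 0.5145 * 100 = 51.4%

51.4


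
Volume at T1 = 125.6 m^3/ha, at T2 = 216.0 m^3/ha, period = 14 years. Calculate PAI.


Formula: PAI = (V_T2 - V_T1) / (T2 - T1)
Volume increment = 216.0 - 125.6 = 90.4 m^3/ha
PAI = 90.4 / 14 = 6.46 m^3/ha/year

6.46


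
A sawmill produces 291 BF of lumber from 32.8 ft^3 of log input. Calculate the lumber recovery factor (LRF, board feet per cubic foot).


Formula: LRF = Lumber Output (BF) / Log Input (ft^3)
LRF = 291 BF / 32.8 ft^3
LRF = 8.87 BF/ft^3

8.87


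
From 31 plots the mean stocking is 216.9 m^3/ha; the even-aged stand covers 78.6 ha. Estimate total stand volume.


Formula: Total Volume = Mean Volume per ha * Total Area
Total Volume = 216.9 m^3/ha * 78.6 ha
Total Volume = 17048 m^3

17048


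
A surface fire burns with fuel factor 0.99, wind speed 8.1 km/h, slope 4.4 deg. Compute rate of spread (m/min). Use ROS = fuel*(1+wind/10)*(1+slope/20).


Formula: ROS = fuel * (1 + wind/10) * (1 + slope/20)
Wind factor = 1 + 8.1/10 = 1.81
Slope factor = 1 + 4.4/20 = 1.22
ROS = 0.99 * 1.81 * 1.22 = 2.19 m/min

2.19


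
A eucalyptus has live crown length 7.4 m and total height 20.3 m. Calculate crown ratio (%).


Formula: Crown Ratio = (Crown Length / Total Height) * 100
CR = (7.4 m / 20.3 m) * 100
CR = 0.3645 * 100 = 36.5%

36.5


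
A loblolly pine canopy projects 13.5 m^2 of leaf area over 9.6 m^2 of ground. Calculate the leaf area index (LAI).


Formula: LAI = total leaf area / ground area  (dimensionless)
LAI = 13.5 m^2 / 9.6 m^2
LAI = 1.41

1.41


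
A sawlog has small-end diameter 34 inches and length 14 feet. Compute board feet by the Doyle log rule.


Doyle: BF = (D - 4)^2 * L / 16
Adjusted diameter = 34 - 4 = 30 in
(D-4)^2 = 30^2 = 900
BF = 900 * 14 / 16 = 788 BF

788


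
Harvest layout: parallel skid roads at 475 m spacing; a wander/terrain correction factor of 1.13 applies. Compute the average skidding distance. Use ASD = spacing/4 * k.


Formula: ASD = (spacing / 4) * correction
Uncorrected distance = spacing / 4 = 475 / 4 = 118.75 m
ASD = 118.75 * 1.13 = 134 m

134


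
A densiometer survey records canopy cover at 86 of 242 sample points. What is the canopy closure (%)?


Formula: Canopy closure = covered points / total points * 100
Closure = 86 / 242 * 100
Closure = 0.3554 * 100 = 35.5%

35.5


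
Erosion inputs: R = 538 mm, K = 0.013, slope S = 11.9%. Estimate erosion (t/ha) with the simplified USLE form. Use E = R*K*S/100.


Formula: E = R * K * S / 100  (simplified USLE)
R * K = 538 * 0.013 = 6.994
E = 6.994 * 11.9 / 100 = 0.83 t/ha

0.83


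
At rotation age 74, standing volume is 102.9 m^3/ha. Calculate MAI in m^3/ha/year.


Formula: MAI = Total Volume / Stand Age
MAI = 102.9 m^3/ha / 74 years
MAI = 1.39 m^3/ha/year

1.39


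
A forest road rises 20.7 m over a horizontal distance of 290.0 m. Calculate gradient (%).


Formula: Gradient = rise / run * 100
Gradient = 20.7 / 290.0 * 100 = 7.1%

7.1


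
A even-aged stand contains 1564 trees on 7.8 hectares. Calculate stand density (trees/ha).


Formula: Stand Density = N_trees / Area_ha
Density = 1564 trees / 7.8 ha
Density = 201 trees/ha

201


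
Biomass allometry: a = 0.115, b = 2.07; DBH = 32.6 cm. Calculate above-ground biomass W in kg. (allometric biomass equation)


Formula: W = a * DBH^b  (allometric power law)
DBH^b = 32.6^2.07 = 1356.3146
W = 0.115 * 1356.3146 = 156.0 kg

156.0


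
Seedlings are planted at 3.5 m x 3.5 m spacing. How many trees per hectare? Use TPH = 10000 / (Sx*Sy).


Formula: TPH = 10000 m^2/ha / (spacing_x * spacing_y)
Area per tree = 3.5 m * 3.5 m = 12.25 m^2
TPH = 10000 / 12.25 = 816 trees/ha

816


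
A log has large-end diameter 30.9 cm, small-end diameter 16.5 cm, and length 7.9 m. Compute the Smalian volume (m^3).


Smalian: V = (A1 + A2)/2 * L,  A = pi*(D/200)^2
A1 = pi*(30.9/200)^2 = 0.074991 m^2
A2 = pi*(16.5/200)^2 = 0.021382 m^2
V = (0.074991+0.021382)/2*7.9 = 0.3807 m^3

0.3807


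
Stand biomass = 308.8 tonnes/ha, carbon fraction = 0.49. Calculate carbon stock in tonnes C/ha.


Formula: Carbon Stock = Biomass * Carbon Fraction
C = 308.8 t/ha * 0.49
C = 151.3 t C/ha

151.3


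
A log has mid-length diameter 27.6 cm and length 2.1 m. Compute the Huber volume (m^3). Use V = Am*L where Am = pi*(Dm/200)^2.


Huber: V = Am * L,  Am = pi*(Dm/200)^2
Am = pi*(27.6/200)^2 = 0.059828 m^2
V = 0.059828*2.1 = 0.1256 m^3

0.1256


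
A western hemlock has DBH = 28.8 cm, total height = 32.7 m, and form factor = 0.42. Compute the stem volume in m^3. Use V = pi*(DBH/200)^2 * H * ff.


Formula: V = pi * (DBH/200)^2 * H * ff
Radius = DBH/200 = 28.8/200 = 0.144 m
Radius^2 = 0.144^2 = 0.020736 m^2
V = pi * 0.020736 * 32.7 * 0.42
V = 0.895 m^3

0.895


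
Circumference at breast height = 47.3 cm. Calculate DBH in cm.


Formula: DBH = C / pi
DBH = 47.3 / pi
pi = 3.14159...
DBH = 15.1 cm

15.1


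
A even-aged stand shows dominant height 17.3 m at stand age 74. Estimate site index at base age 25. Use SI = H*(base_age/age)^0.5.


Formula: SI = H_dom * (base_age / age)^0.5
Age ratio = 25 / 74 = 0.33784
sqrt(age_ratio) = 0.58124
SI = 17.3 * 0.58124 = 10.1 m

10.1


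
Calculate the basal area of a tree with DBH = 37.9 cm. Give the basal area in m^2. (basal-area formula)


Formula: BA = pi * (DBH/2)^2 / 10000  (cm^2 to m^2)
Radius = DBH/2 = 37.9/2 = 18.95 cm
BA = pi * 18.95^2 / 10000
   = 1128.1538 cm^2 / 10000
   = 0.1128 m^2

0.1128


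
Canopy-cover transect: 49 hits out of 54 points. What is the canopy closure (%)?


Formula: Canopy closure = covered points / total points * 100
Closure = 49 / 54 * 100
Closure = 0.9074 * 100 = 90.7%

90.7


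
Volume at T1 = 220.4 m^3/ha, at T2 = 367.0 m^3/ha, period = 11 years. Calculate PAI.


Formula: PAI = (V_T2 - V_T1) / (T2 - T1)
Volume increment = 367.0 - 220.4 = 146.6 m^3/ha
PAI = 146.6 / 11 = 13.33 m^3/ha/year

13.33


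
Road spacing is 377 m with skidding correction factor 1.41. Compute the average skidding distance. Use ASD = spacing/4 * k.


Formula: ASD = (spacing / 4) * correction
Uncorrected distance = spacing / 4 = 377 / 4 = 94.25 m
ASD = 94.25 * 1.41 = 133 m

133


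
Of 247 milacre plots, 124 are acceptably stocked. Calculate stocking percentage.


Formula: Stocking % = stocked plots / total plots * 100
Stocking = 124 / 247 * 100
Stocking = 0.502 * 100 = 50.2%

50.2


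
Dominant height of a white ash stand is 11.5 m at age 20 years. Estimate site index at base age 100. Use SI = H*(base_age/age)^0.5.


Formula: SI = H_dom * (base_age / age)^0.5
Age ratio = 100 / 20 = 5.0
sqrt(age_ratio) = 2.23607
SI = 11.5 * 2.23607 = 25.7 m

25.7
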